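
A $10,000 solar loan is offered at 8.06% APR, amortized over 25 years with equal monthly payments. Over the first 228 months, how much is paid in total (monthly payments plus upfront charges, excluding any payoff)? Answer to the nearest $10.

At 8.06% the monthly rate is 0.0067167, so the payment is 10,000 × 0.0067167 / (1 − 1.0067167^−300) = $77.58.
Total outlay = 228 × $77.58 = $17,688.24.

$17,690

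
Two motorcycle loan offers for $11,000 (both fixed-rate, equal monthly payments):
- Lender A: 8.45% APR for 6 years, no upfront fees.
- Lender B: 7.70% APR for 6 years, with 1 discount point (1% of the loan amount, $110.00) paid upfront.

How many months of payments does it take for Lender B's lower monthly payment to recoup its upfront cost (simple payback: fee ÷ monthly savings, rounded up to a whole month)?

Lender A: monthly rate = 8.45%/12 = 0.0070417; payment = 11,000 × 0.0070417 / (1 − (1+0.0070417)^−72) = $195.29.
Lender B: monthly rate = 7.7%/12 = 0.0064167; payment = 11,000 × 0.0064167 / (1 − (1+0.0064167)^−72) = $191.26.
Monthly savings = $195.29 − $191.26 = $4.03.
Break-even = $110.00 / $4.03 = 27.30 → 28 months.

28 months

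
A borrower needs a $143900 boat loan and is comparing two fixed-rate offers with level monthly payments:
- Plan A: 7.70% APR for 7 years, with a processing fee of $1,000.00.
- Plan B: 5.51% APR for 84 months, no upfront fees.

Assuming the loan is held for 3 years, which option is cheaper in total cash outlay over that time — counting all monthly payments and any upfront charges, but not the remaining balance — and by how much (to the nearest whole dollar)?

Plan B by $6,504

Plan A: monthly rate = 7.7%/12 = 0.0064167; payment = 143,900 × 0.0064167 / (1 − (1+0.0064167)^−84) = $2,221.41.
Plan B: monthly rate = 5.51%/12 = 0.0045917; payment = 143,900 × 0.0045917 / (1 − (1+0.0045917)^−84) = $2,068.53.
Over 36 months: Plan A costs 36 × $2,221.41 + $1,000.00 = $80,970.76; Plan B costs 36 × $2,068.53 = $74,467.08.
Plan B is cheaper by $80,970.76 − $74,467.08 = $6,503.68.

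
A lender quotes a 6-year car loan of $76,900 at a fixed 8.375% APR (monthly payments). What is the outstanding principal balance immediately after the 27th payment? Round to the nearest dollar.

$52,460

With monthly rate i = 8.375%/12 = 0.0069792, the balance after k of n payments is P · [(1+i)^n − (1+i)^k] / [(1+i)^n − 1].
(1+0.0069792)^72 = 1.64996587 and (1+0.0069792)^27 = 1.20657163, so the balance is 76,900 × (1.64996587 − 1.20657163) / (1.64996587 − 1) = $52,459.70.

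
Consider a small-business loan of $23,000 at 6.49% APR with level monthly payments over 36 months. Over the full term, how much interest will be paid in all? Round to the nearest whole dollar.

Monthly rate = 6.49%/12 = 0.0054083; payment = 23,000 × 0.0054083 / (1 − (1+0.0054083)^−36) = $704.82.
Total paid = 36 × $704.82 = $25,373.52; interest = $25,373.52 − $23,000 = $2,373.52.

$2,374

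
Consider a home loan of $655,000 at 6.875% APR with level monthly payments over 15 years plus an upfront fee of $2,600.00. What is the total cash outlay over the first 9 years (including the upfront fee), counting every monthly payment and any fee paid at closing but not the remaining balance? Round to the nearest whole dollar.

At 6.875% the monthly rate is 0.0057292, so the payment is 655,000 × 0.0057292 / (1 − 1.0057292^−180) = $5,841.65.
Total outlay = 108 × $5,841.65 + $2,600.00 = $633,498.20.

$633,498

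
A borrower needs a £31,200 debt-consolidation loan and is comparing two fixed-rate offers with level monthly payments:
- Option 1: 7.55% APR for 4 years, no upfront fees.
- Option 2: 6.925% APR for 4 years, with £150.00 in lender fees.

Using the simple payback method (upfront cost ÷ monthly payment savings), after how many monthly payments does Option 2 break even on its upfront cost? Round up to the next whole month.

Option 1: at 7.55% the monthly rate is 0.0062917, so the payment is 31,200 × 0.0062917 / (1 − 1.0062917^−48) = £755.11.
Option 2: at 6.925% the monthly rate is 0.0057708, so the payment is 31,200 × 0.0057708 / (1 − 1.0057708^−48) = £746.04.
Monthly savings = £755.11 − £746.04 = £9.07.
Break-even = £150.00 / £9.07 = 16.54 → 17 months.

17 months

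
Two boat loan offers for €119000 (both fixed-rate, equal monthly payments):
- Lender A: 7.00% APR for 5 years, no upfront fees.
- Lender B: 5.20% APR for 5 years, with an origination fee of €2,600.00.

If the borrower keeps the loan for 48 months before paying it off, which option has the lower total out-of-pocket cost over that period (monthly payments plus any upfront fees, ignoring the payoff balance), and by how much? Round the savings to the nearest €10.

Lender B by €2,190

Lender A: at 7.00% the monthly rate is 0.0058333, so the payment is 119,000 × 0.0058333 / (1 − 1.0058333^−60) = €2,356.34.
Lender B: at 5.20% the monthly rate is 0.0043333, so the payment is 119,000 × 0.0043333 / (1 − 1.0043333^−60) = €2,256.60.
Over 48 months: Lender A costs 48 × €2,356.34 = €113,104.32; Lender B costs 48 × €2,256.60 + €2,600.00 = €110,916.80.
Lender B is cheaper by €113,104.32 − €110,916.80 = €2,187.52.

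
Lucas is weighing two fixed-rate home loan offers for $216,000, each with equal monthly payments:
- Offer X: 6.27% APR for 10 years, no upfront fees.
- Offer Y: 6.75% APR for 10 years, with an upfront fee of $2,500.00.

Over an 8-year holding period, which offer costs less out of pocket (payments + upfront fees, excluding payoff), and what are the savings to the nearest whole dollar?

Offer X: at 6.27% the monthly rate is 0.0052250, so the payment is 216,000 × 0.0052250 / (1 − 1.0052250^−120) = $2,427.43.
Offer Y: at 6.75% the monthly rate is 0.0056250, so the payment is 216,000 × 0.0056250 / (1 − 1.0056250^−120) = $2,480.20.
Over 96 months: Offer X costs 96 × $2,427.43 = $233,033.28; Offer Y costs 96 × $2,480.20 + $2,500.00 = $240,599.20.
Offer X is cheaper by $240,599.20 − $233,033.28 = $7,565.92.

Offer X by $7,566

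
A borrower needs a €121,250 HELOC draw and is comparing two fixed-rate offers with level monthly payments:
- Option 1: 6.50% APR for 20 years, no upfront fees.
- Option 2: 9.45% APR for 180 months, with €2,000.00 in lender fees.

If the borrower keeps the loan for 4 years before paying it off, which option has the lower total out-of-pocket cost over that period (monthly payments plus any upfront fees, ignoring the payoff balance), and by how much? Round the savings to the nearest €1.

Option 1 by €19,206

Option 1: at 6.50% the monthly rate is 0.0054167, so the payment is 121,250 × 0.0054167 / (1 − 1.0054167^−240) = €904.01.
Option 2: at 9.45% the monthly rate is 0.0078750, so the payment is 121,250 × 0.0078750 / (1 − 1.0078750^−180) = €1,262.47.
Over 48 months: Option 1 costs 48 × €904.01 = €43,392.48; Option 2 costs 48 × €1,262.47 + €2,000.00 = €62,598.56.
Option 1 is cheaper by €62,598.56 − €43,392.48 = €19,206.08.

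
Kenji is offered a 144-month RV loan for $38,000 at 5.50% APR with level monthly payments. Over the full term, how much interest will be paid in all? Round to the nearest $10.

$13,990

Monthly rate = 5.5%/12 = 0.0045833; payment = 38,000 × 0.0045833 / (1 − (1+0.0045833)^−144) = $361.07.
Total paid = 144 × $361.07 = $51,994.08; interest = $51,994.08 − $38,000 = $13,994.08.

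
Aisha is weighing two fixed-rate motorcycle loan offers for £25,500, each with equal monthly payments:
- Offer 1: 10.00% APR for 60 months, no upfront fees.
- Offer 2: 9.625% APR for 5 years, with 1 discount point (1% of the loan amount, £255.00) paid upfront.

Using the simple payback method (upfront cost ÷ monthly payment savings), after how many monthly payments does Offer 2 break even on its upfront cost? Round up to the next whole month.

55 months

Offer 1: monthly rate = 10%/12 = 0.0083333; payment = 25,500 × 0.0083333 / (1 − (1+0.0083333)^−60) = £541.80.
Offer 2: monthly rate = 9.625%/12 = 0.0080208; payment = 25,500 × 0.0080208 / (1 − (1+0.0080208)^−60) = £537.11.
Monthly savings = £541.80 − £537.11 = £4.69.
Break-even = £255.00 / £4.69 = 54.37 → 55 months.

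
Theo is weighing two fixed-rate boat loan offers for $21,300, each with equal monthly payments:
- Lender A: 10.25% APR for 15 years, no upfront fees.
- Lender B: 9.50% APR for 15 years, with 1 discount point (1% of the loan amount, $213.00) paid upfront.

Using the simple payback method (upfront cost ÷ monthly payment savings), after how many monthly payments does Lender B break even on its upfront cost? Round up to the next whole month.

Lender A: at 10.25% the monthly rate is 0.0085417, so the payment is 21,300 × 0.0085417 / (1 − 1.0085417^−180) = $232.16.
Lender B: monthly rate = 9.5%/12 = 0.0079167; payment = 21,300 × 0.0079167 / (1 − (1+0.0079167)^−180) = $222.42.
Monthly savings = $232.16 − $222.42 = $9.74.
Break-even = $213.00 / $9.74 = 21.87 → 22 months.

22 months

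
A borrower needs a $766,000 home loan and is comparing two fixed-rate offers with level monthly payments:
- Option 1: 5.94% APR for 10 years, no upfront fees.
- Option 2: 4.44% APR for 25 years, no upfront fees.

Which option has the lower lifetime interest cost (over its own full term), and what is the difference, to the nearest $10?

Option 1: at 5.94% the monthly rate is 0.0049500, so the payment is 766,000 × 0.0049500 / (1 − 1.0049500^−120) = $8,481.11.
Total interest on Option 1 = 120 × $8,481.11 − $766,000 = $251,733.20.
Option 2: at 4.44% the monthly rate is 0.0037000, so the payment is 766,000 × 0.0037000 / (1 − 1.0037000^−300) = $4,231.63.
Total interest on Option 2 = 300 × $4,231.63 − $766,000 = $503,489.00.
Option 1 is lower by $251,755.80.

Option 1 by $251,760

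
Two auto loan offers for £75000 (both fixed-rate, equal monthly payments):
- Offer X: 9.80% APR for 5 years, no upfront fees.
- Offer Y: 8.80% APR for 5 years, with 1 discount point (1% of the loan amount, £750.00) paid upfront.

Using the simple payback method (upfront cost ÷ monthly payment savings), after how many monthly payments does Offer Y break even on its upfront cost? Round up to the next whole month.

21 months

Offer X: monthly rate = 9.8%/12 = 0.0081667; payment = 75,000 × 0.0081667 / (1 − (1+0.0081667)^−60) = £1,586.16.
Offer Y: monthly rate = 8.8%/12 = 0.0073333; payment = 75,000 × 0.0073333 / (1 − (1+0.0073333)^−60) = £1,549.61.
Monthly savings = £1,586.16 − £1,549.61 = £36.55.
Break-even = £750.00 / £36.55 = 20.52 → 21 months.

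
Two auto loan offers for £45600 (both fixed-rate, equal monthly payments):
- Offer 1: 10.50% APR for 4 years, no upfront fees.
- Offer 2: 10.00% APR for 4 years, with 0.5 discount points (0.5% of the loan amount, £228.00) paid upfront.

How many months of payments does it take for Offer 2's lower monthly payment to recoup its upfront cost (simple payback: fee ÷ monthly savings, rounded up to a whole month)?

21 months

Offer 1: monthly rate = 10.5%/12 = 0.0087500; payment = 45,600 × 0.0087500 / (1 − (1+0.0087500)^−48) = £1,167.51.
Offer 2: monthly rate = 10%/12 = 0.0083333; payment = 45,600 × 0.0083333 / (1 − (1+0.0083333)^−48) = £1,156.53.
Monthly savings = £1,167.51 − £1,156.53 = £10.98.
Break-even = £228.00 / £10.98 = 20.77 → 21 months.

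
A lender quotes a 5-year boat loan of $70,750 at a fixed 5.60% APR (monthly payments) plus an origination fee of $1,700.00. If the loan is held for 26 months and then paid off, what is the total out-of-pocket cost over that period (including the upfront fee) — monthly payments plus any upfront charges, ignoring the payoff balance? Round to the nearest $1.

Monthly rate = 5.6%/12 = 0.0046667; payment = 70,750 × 0.0046667 / (1 − (1+0.0046667)^−60) = $1,354.68.
Total outlay = 26 × $1,354.68 + $1,700.00 = $36,921.68.

$36,922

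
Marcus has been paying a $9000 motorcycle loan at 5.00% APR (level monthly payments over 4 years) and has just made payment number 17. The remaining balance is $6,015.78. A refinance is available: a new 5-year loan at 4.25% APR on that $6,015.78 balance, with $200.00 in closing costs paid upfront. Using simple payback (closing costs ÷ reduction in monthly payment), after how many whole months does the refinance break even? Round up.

Current payment = 9,000 × 5%/12 / (1 − (1+0.0041667)^−48) = $207.26.
Refinanced payment = 6,015.78 × 0.0035417 / (1 − (1+0.0035417)^−60) = $111.47.
Monthly savings = $207.26 − $111.47 = $95.79.
Break-even = $200.00 / $95.79 = 2.09 → 3 months.

3 months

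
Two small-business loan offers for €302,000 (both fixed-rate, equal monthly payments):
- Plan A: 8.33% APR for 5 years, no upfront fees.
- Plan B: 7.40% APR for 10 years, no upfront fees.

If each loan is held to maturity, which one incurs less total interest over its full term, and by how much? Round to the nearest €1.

Plan A by €58,009

Plan A: monthly rate = 8.33%/12 = 0.0069417; payment = 302,000 × 0.0069417 / (1 − (1+0.0069417)^−60) = €6,171.28.
Total interest on Plan A = 60 × €6,171.28 − €302,000 = €68,276.80.
Plan B: monthly rate = 7.4%/12 = 0.0061667; payment = 302,000 × 0.0061667 / (1 − (1+0.0061667)^−120) = €3,569.05.
Total interest on Plan B = 120 × €3,569.05 − €302,000 = €126,286.00.
Plan A is lower by €58,009.20.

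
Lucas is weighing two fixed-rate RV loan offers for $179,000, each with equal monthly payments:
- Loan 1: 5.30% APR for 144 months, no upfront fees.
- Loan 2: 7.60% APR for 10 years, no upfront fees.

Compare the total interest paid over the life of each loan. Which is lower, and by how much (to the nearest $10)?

Loan 1 by $13,800

Loan 1: monthly rate = 5.3%/12 = 0.0044167; payment = 179,000 × 0.0044167 / (1 − (1+0.0044167)^−144) = $1,682.62.
Total interest on Loan 1 = 144 × $1,682.62 − $179,000 = $63,297.28.
Loan 2: at 7.60% the monthly rate is 0.0063333, so the payment is 179,000 × 0.0063333 / (1 − 1.0063333^−120) = $2,134.12.
Total interest on Loan 2 = 120 × $2,134.12 − $179,000 = $77,094.40.
Loan 1 is lower by $13,797.12.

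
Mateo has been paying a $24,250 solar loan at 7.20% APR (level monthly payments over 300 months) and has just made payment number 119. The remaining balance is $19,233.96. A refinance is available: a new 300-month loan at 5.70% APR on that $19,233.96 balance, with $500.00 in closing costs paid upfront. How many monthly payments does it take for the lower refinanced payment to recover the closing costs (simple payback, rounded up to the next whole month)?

10 months

Current payment = 24,250 × 7.2%/12 / (1 − (1+0.0060000)^−300) = $174.50.
Refinanced payment = 19,233.96 × 0.0047500 / (1 − (1+0.0047500)^−300) = $120.42.
Monthly savings = $174.50 − $120.42 = $54.08.
Break-even = $500.00 / $54.08 = 9.25 → 10 months.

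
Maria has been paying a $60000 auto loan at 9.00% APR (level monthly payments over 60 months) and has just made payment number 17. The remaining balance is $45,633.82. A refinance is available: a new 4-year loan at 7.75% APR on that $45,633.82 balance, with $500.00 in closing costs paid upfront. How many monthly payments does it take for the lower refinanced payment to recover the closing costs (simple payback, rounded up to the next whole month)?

4 months

Current payment = 60,000 × 9%/12 / (1 − (1+0.0075000)^−60) = $1,245.50.
Refinanced payment = 45,633.82 × 0.0064583 / (1 − (1+0.0064583)^−48) = $1,108.71.
Monthly savings = $1,245.50 − $1,108.71 = $136.79.
Break-even = $500.00 / $136.79 = 3.66 → 4 months.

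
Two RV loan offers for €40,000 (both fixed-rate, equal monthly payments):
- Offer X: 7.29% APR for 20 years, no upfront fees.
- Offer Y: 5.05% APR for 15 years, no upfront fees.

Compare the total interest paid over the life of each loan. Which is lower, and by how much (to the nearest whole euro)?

Offer X: at 7.29% the monthly rate is 0.0060750, so the payment is 40,000 × 0.0060750 / (1 − 1.0060750^−240) = €317.12.
Total interest on Offer X = 240 × €317.12 − €40,000 = €36,108.80.
Offer Y: at 5.05% the monthly rate is 0.0042083, so the payment is 40,000 × 0.0042083 / (1 − 1.0042083^−180) = €317.36.
Total interest on Offer Y = 180 × €317.36 − €40,000 = €17,124.80.
Offer Y is lower by €18,984.00.

Offer Y by €18,984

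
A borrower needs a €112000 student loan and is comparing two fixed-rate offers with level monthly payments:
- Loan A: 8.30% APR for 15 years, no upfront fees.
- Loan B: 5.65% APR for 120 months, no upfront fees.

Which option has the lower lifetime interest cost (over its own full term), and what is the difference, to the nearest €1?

Loan A: at 8.30% the monthly rate is 0.0069167, so the payment is 112,000 × 0.0069167 / (1 − 1.0069167^−180) = €1,089.82.
Total interest on Loan A = 180 × €1,089.82 − €112,000 = €84,167.60.
Loan B: at 5.65% the monthly rate is 0.0047083, so the payment is 112,000 × 0.0047083 / (1 − 1.0047083^−120) = €1,223.84.
Total interest on Loan B = 120 × €1,223.84 − €112,000 = €34,860.80.
Loan B is lower by €49,306.80.

Loan B by €49,307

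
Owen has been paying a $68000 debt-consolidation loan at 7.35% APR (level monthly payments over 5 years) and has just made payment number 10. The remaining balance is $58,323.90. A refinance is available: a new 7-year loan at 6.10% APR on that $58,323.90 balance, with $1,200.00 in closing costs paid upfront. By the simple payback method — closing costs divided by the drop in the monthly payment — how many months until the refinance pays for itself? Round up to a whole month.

3 months

Current payment = 68,000 × 7.35%/12 / (1 − (1+0.0061250)^−60) = $1,357.74.
Refinanced payment = 58,323.90 × 0.0050833 / (1 − (1+0.0050833)^−84) = $854.83.
Monthly savings = $1,357.74 − $854.83 = $502.91.
Break-even = $1,200.00 / $502.91 = 2.39 → 3 months.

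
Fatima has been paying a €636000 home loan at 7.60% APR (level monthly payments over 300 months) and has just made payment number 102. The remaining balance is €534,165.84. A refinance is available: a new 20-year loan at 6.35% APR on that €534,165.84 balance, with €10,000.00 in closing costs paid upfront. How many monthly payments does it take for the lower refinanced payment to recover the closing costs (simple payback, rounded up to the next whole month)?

13 months

Current payment = 636,000 × 7.6%/12 / (1 − (1+0.0063333)^−300) = €4,741.43.
Refinanced payment = 534,165.84 × 0.0052917 / (1 − (1+0.0052917)^−240) = €3,935.57.
Monthly savings = €4,741.43 − €3,935.57 = €805.86.
Break-even = €10,000.00 / €805.86 = 12.41 → 13 months.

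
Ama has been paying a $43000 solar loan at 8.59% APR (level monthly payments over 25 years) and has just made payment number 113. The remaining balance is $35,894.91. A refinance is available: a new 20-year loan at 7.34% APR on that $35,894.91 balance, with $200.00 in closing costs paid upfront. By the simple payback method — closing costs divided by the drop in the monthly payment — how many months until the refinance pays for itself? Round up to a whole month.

Current payment = 43,000 × 8.59%/12 / (1 − (1+0.0071583)^−300) = $348.86.
Refinanced payment = 35,894.91 × 0.0061167 / (1 − (1+0.0061167)^−240) = $285.67.
Monthly savings = $348.86 − $285.67 = $63.19.
Break-even = $200.00 / $63.19 = 3.17 → 4 months.

4 months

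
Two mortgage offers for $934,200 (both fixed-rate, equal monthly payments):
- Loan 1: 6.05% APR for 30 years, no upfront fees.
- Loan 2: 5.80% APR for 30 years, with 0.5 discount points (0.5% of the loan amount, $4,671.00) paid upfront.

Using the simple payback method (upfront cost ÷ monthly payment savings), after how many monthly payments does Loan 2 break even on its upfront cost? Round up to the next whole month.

Loan 1: at 6.05% the monthly rate is 0.0050417, so the payment is 934,200 × 0.0050417 / (1 − 1.0050417^−360) = $5,631.07.
Loan 2: monthly rate = 5.8%/12 = 0.0048333; payment = 934,200 × 0.0048333 / (1 − (1+0.0048333)^−360) = $5,481.45.
Monthly savings = $5,631.07 − $5,481.45 = $149.62.
Break-even = $4,671.00 / $149.62 = 31.22 → 32 months.

32 months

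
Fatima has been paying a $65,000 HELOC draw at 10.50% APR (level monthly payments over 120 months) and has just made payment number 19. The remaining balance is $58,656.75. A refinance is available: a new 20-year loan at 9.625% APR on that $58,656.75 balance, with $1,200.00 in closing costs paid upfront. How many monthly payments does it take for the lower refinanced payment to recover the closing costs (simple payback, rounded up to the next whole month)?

4 months

Current payment = 65,000 × 10.5%/12 / (1 − (1+0.0087500)^−120) = $877.08.
Refinanced payment = 58,656.75 × 0.0080208 / (1 − (1+0.0080208)^−240) = $551.55.
Monthly savings = $877.08 − $551.55 = $325.53.
Break-even = $1,200.00 / $325.53 = 3.69 → 4 months.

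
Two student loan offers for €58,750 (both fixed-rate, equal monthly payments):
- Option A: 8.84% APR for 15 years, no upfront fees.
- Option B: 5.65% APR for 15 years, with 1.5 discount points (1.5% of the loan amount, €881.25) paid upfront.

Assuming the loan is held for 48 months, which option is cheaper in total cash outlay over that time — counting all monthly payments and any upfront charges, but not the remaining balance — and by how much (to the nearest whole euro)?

Option B by €4,186

Option A: at 8.84% the monthly rate is 0.0073667, so the payment is 58,750 × 0.0073667 / (1 − 1.0073667^−180) = €590.30.
Option B: monthly rate = 5.65%/12 = 0.0047083; payment = 58,750 × 0.0047083 / (1 − (1+0.0047083)^−180) = €484.73.
Over 48 months: Option A costs 48 × €590.30 = €28,334.40; Option B costs 48 × €484.73 + €881.25 = €24,148.29.
Option B is cheaper by €28,334.40 − €24,148.29 = €4,186.11.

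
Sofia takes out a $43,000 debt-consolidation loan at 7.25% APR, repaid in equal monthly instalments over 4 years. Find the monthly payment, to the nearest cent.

$1,034.68

At 7.25% the monthly rate is 0.0060417, so the payment is 43,000 × 0.0060417 / (1 − 1.0060417^−48) = $1,034.68.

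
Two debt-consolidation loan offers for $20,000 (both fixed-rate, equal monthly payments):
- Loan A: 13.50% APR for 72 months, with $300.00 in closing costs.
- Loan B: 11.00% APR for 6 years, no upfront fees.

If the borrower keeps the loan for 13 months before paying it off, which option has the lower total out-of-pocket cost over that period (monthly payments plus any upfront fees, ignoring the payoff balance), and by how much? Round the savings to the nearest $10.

Loan B by $640

Loan A: at 13.50% the monthly rate is 0.0112500, so the payment is 20,000 × 0.0112500 / (1 − 1.0112500^−72) = $406.78.
Loan B: at 11.00% the monthly rate is 0.0091667, so the payment is 20,000 × 0.0091667 / (1 − 1.0091667^−72) = $380.68.
Over 13 months: Loan A costs 13 × $406.78 + $300.00 = $5,588.14; Loan B costs 13 × $380.68 = $4,948.84.
Loan B is cheaper by $5,588.14 − $4,948.84 = $639.30.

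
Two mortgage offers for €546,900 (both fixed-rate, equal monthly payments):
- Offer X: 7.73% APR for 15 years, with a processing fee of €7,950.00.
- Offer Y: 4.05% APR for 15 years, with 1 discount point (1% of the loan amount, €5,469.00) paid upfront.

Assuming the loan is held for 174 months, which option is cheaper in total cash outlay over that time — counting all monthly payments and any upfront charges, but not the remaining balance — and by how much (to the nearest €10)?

Offer Y by €190,840

Offer X: monthly rate = 7.73%/12 = 0.0064417; payment = 546,900 × 0.0064417 / (1 − (1+0.0064417)^−180) = €5,141.57.
Offer Y: monthly rate = 4.05%/12 = 0.0033750; payment = 546,900 × 0.0033750 / (1 − (1+0.0033750)^−180) = €4,059.07.
Over 174 months: Offer X costs 174 × €5,141.57 + €7,950.00 = €902,583.18; Offer Y costs 174 × €4,059.07 + €5,469.00 = €711,747.18.
Offer Y is cheaper by €902,583.18 − €711,747.18 = €190,836.00.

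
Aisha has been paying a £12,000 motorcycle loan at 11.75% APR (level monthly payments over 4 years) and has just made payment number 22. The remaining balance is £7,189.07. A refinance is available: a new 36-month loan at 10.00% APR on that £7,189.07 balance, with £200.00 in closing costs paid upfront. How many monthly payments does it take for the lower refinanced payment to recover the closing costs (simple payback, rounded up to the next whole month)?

Current payment = 12,000 × 11.75%/12 / (1 − (1+0.0097917)^−48) = £314.54.
Refinanced payment = 7,189.07 × 0.0083333 / (1 − (1+0.0083333)^−36) = £231.97.
Monthly savings = £314.54 − £231.97 = £82.57.
Break-even = £200.00 / £82.57 = 2.42 → 3 months.

3 months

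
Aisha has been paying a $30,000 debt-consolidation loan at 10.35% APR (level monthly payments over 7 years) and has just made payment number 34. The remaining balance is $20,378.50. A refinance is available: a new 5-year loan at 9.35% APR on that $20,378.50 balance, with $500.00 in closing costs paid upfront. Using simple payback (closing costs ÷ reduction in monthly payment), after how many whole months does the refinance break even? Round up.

Current payment = 30,000 × 10.35%/12 / (1 − (1+0.0086250)^−84) = $503.48.
Refinanced payment = 20,378.50 × 0.0077917 / (1 − (1+0.0077917)^−60) = $426.49.
Monthly savings = $503.48 − $426.49 = $76.99.
Break-even = $500.00 / $76.99 = 6.49 → 7 months.

7 months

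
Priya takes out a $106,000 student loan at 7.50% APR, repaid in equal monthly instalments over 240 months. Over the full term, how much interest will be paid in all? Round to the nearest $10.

$98,940

Monthly rate = 7.5%/12 = 0.0062500; payment = 106,000 × 0.0062500 / (1 − (1+0.0062500)^−240) = $853.93.
Total paid = 240 × $853.93 = $204,943.20; interest = $204,943.20 − $106,000 = $98,943.20.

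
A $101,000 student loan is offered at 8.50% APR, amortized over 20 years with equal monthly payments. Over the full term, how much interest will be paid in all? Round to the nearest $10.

$109,360

Monthly rate = 8.5%/12 = 0.0070833; payment = 101,000 × 0.0070833 / (1 − (1+0.0070833)^−240) = $876.50.
Total paid = 240 × $876.50 = $210,360.00; interest = $210,360.00 − $101,000 = $109,360.00.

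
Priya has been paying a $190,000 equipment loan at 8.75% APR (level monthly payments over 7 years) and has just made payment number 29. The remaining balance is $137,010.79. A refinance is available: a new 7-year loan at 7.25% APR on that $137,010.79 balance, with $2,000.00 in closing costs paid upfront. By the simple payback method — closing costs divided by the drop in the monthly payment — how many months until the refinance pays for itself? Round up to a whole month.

Current payment = 190,000 × 8.75%/12 / (1 − (1+0.0072917)^−84) = $3,032.87.
Refinanced payment = 137,010.79 × 0.0060417 / (1 − (1+0.0060417)^−84) = $2,084.64.
Monthly savings = $3,032.87 − $2,084.64 = $948.23.
Break-even = $2,000.00 / $948.23 = 2.11 → 3 months.

3 months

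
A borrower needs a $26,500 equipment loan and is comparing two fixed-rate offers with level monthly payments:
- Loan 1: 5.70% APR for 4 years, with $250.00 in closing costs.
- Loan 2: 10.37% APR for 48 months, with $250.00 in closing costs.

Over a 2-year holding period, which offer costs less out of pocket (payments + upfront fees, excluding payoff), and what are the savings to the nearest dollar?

Loan 1 by $1,395

Loan 1: at 5.70% the monthly rate is 0.0047500, so the payment is 26,500 × 0.0047500 / (1 − 1.0047500^−48) = $618.71.
Loan 2: monthly rate = 10.37%/12 = 0.0086417; payment = 26,500 × 0.0086417 / (1 − (1+0.0086417)^−48) = $676.83.
Over 24 months: Loan 1 costs 24 × $618.71 + $250.00 = $15,099.04; Loan 2 costs 24 × $676.83 + $250.00 = $16,493.92.
Loan 1 is cheaper by $16,493.92 − $15,099.04 = $1,394.88.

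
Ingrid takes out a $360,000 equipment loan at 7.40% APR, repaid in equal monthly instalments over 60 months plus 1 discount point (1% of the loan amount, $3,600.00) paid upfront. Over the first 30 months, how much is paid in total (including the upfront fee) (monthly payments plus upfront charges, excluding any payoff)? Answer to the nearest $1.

$219,497

Monthly rate = 7.4%/12 = 0.0061667; payment = 360,000 × 0.0061667 / (1 − (1+0.0061667)^−60) = $7,196.57.
Total outlay = 30 × $7,196.57 + $3,600.00 = $219,497.10.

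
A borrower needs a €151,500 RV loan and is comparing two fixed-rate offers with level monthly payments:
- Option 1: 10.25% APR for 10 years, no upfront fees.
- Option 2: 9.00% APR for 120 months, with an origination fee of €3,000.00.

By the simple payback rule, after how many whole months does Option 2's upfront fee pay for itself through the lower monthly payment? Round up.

29 months

Option 1: at 10.25% the monthly rate is 0.0085417, so the payment is 151,500 × 0.0085417 / (1 − 1.0085417^−120) = €2,023.12.
Option 2: at 9.00% the monthly rate is 0.0075000, so the payment is 151,500 × 0.0075000 / (1 − 1.0075000^−120) = €1,919.14.
Monthly savings = €2,023.12 − €1,919.14 = €103.98.
Break-even = €3,000.00 / €103.98 = 28.85 → 29 months.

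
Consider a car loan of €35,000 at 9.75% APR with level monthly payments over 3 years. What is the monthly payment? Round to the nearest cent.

Monthly rate = 9.75%/12 = 0.0081250; payment = 35,000 × 0.0081250 / (1 − (1+0.0081250)^−36) = €1,125.25.

€1,125.25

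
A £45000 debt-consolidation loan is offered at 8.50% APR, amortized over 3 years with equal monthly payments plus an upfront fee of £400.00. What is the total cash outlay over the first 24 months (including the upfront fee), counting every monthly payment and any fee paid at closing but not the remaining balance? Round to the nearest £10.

Monthly rate = 8.5%/12 = 0.0070833; payment = 45,000 × 0.0070833 / (1 − (1+0.0070833)^−36) = £1,420.54.
Total outlay = 24 × £1,420.54 + £400.00 = £34,492.96.

£34,490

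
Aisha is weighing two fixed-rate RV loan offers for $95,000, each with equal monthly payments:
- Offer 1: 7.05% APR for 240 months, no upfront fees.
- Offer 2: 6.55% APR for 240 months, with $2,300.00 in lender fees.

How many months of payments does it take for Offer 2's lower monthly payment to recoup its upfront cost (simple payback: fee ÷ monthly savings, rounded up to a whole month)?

82 months

Offer 1: at 7.05% the monthly rate is 0.0058750, so the payment is 95,000 × 0.0058750 / (1 − 1.0058750^−240) = $739.39.
Offer 2: monthly rate = 6.55%/12 = 0.0054583; payment = 95,000 × 0.0054583 / (1 − (1+0.0054583)^−240) = $711.09.
Monthly savings = $739.39 − $711.09 = $28.30.
Break-even = $2,300.00 / $28.30 = 81.27 → 82 months.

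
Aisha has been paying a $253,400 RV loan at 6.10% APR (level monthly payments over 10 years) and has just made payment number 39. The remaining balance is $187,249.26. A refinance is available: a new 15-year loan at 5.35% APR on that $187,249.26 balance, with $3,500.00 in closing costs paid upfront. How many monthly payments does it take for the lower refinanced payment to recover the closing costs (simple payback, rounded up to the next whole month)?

3 months

Current payment = 253,400 × 6.1%/12 / (1 − (1+0.0050833)^−120) = $2,826.00.
Refinanced payment = 187,249.26 × 0.0044583 / (1 − (1+0.0044583)^−180) = $1,515.12.
Monthly savings = $2,826.00 − $1,515.12 = $1,310.88.
Break-even = $3,500.00 / $1,310.88 = 2.67 → 3 months.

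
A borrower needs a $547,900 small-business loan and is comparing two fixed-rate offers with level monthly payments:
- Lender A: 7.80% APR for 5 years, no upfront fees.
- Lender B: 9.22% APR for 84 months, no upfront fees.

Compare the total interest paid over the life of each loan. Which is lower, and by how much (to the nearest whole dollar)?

Lender A by $82,202

Lender A: at 7.80% the monthly rate is 0.0065000, so the payment is 547,900 × 0.0065000 / (1 − 1.0065000^−60) = $11,057.07.
Total interest on Lender A = 60 × $11,057.07 − $547,900 = $115,524.20.
Lender B: at 9.22% the monthly rate is 0.0076833, so the payment is 547,900 × 0.0076833 / (1 − 1.0076833^−84) = $8,876.50.
Total interest on Lender B = 84 × $8,876.50 − $547,900 = $197,726.00.
Lender A is lower by $82,201.80.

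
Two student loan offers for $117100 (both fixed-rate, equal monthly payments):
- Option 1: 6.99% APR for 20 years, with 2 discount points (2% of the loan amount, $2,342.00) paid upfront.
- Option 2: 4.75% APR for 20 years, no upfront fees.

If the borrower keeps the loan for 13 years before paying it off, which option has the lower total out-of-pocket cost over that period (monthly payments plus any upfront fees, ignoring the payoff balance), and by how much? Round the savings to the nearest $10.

Option 2 by $25,810

Option 1: monthly rate = 6.99%/12 = 0.0058250; payment = 117,100 × 0.0058250 / (1 − (1+0.0058250)^−240) = $907.17.
Option 2: monthly rate = 4.75%/12 = 0.0039583; payment = 117,100 × 0.0039583 / (1 − (1+0.0039583)^−240) = $756.73.
Over 156 months: Option 1 costs 156 × $907.17 + $2,342.00 = $143,860.52; Option 2 costs 156 × $756.73 = $118,049.88.
Option 2 is cheaper by $143,860.52 − $118,049.88 = $25,810.64.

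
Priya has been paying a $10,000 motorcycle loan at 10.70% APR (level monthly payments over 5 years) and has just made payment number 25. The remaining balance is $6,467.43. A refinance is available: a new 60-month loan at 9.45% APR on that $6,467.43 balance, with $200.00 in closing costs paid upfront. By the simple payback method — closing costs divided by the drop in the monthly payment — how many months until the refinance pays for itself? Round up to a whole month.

3 months

Current payment = 10,000 × 10.7%/12 / (1 − (1+0.0089167)^−60) = $215.93.
Refinanced payment = 6,467.43 × 0.0078750 / (1 − (1+0.0078750)^−60) = $135.67.
Monthly savings = $215.93 − $135.67 = $80.26.
Break-even = $200.00 / $80.26 = 2.49 → 3 months.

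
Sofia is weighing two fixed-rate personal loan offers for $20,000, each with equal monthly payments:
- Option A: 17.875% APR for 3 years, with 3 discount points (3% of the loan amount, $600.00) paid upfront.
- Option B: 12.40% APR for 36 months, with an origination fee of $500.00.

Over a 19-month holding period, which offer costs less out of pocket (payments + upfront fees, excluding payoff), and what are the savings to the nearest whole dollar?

Option B by $1,120

Option A: monthly rate = 17.875%/12 = 0.0148958; payment = 20,000 × 0.0148958 / (1 − (1+0.0148958)^−36) = $721.79.
Option B: monthly rate = 12.4%/12 = 0.0103333; payment = 20,000 × 0.0103333 / (1 − (1+0.0103333)^−36) = $668.11.
Over 19 months: Option A costs 19 × $721.79 + $600.00 = $14,314.01; Option B costs 19 × $668.11 + $500.00 = $13,194.09.
Option B is cheaper by $14,314.01 − $13,194.09 = $1,119.92.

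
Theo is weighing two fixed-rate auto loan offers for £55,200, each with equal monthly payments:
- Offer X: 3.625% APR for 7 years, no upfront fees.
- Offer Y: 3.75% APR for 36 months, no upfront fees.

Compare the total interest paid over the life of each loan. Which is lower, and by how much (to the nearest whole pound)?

Offer X: at 3.625% the monthly rate is 0.0030208, so the payment is 55,200 × 0.0030208 / (1 − 1.0030208^−84) = £745.03.
Total interest on Offer X = 84 × £745.03 − £55,200 = £7,382.52.
Offer Y: at 3.75% the monthly rate is 0.0031250, so the payment is 55,200 × 0.0031250 / (1 − 1.0031250^−36) = £1,623.59.
Total interest on Offer Y = 36 × £1,623.59 − £55,200 = £3,249.24.
Offer Y is lower by £4,133.28.

Offer Y by £4,133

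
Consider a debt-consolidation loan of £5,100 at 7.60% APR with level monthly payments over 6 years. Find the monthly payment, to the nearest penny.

£88.43

Monthly rate = 7.6%/12 = 0.0063333; payment = 5,100 × 0.0063333 / (1 − (1+0.0063333)^−72) = £88.43.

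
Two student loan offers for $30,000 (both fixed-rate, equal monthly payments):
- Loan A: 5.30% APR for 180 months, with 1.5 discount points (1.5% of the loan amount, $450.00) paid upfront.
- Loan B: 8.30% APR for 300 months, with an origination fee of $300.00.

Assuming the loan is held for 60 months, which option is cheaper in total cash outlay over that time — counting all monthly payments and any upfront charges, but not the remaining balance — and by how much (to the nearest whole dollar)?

Loan B by $415

Loan A: monthly rate = 5.3%/12 = 0.0044167; payment = 30,000 × 0.0044167 / (1 − (1+0.0044167)^−180) = $241.95.
Loan B: monthly rate = 8.3%/12 = 0.0069167; payment = 30,000 × 0.0069167 / (1 − (1+0.0069167)^−300) = $237.54.
Over 60 months: Loan A costs 60 × $241.95 + $450.00 = $14,967.00; Loan B costs 60 × $237.54 + $300.00 = $14,552.40.
Loan B is cheaper by $14,967.00 − $14,552.40 = $414.60.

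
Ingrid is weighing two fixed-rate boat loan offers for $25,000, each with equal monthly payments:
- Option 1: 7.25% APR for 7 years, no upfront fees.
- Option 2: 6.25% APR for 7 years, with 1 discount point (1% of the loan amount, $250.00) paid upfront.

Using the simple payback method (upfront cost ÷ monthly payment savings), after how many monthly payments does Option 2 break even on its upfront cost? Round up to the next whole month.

21 months

Option 1: at 7.25% the monthly rate is 0.0060417, so the payment is 25,000 × 0.0060417 / (1 − 1.0060417^−84) = $380.38.
Option 2: monthly rate = 6.25%/12 = 0.0052083; payment = 25,000 × 0.0052083 / (1 − (1+0.0052083)^−84) = $368.22.
Monthly savings = $380.38 − $368.22 = $12.16.
Break-even = $250.00 / $12.16 = 20.56 → 21 months.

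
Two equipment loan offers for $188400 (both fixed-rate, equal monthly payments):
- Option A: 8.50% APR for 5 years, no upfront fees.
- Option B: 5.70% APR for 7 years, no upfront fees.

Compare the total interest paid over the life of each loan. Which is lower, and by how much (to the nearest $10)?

Option A: at 8.50% the monthly rate is 0.0070833, so the payment is 188,400 × 0.0070833 / (1 − 1.0070833^−60) = $3,865.31.
Total interest on Option A = 60 × $3,865.31 − $188,400 = $43,518.60.
Option B: at 5.70% the monthly rate is 0.0047500, so the payment is 188,400 × 0.0047500 / (1 − 1.0047500^−84) = $2,725.24.
Total interest on Option B = 84 × $2,725.24 − $188,400 = $40,520.16.
Option B is lower by $2,998.44.

Option B by $3,000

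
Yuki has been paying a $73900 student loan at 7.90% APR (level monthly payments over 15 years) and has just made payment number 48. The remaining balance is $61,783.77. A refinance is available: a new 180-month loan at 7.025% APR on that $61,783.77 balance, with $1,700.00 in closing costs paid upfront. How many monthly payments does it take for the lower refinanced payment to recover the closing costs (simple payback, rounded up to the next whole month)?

Current payment = 73,900 × 7.9%/12 / (1 − (1+0.0065833)^−180) = $701.97.
Refinanced payment = 61,783.77 × 0.0058542 / (1 − (1+0.0058542)^−180) = $556.19.
Monthly savings = $701.97 − $556.19 = $145.78.
Break-even = $1,700.00 / $145.78 = 11.66 → 12 months.

12 months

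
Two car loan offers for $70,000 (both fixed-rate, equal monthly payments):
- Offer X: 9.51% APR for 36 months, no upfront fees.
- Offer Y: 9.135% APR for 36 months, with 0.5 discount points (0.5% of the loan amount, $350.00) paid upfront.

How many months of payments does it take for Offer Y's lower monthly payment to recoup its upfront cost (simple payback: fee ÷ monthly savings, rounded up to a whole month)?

Offer X: at 9.51% the monthly rate is 0.0079250, so the payment is 70,000 × 0.0079250 / (1 − 1.0079250^−36) = $2,242.63.
Offer Y: at 9.135% the monthly rate is 0.0076125, so the payment is 70,000 × 0.0076125 / (1 − 1.0076125^−36) = $2,230.38.
Monthly savings = $2,242.63 − $2,230.38 = $12.25.
Break-even = $350.00 / $12.25 = 28.57 → 29 months.

29 months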